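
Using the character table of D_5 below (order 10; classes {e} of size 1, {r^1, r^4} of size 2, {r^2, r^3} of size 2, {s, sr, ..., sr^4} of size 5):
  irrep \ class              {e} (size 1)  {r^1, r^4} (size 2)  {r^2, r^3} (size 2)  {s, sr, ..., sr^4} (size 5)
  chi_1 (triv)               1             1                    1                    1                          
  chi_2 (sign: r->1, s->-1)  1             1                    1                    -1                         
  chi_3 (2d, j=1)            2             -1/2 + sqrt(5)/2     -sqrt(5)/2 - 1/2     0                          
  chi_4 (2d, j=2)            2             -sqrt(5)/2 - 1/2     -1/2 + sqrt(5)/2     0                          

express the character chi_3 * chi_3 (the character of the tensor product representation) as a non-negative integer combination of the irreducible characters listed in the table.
chi_3 tensor chi_3 = chi_1 + chi_2 + chi_4 (all other irreducibles have multiplicity 0).

Reasoning: The character of a tensor product is the pointwise product (chi_3 * chi_3)(C) = chi_3(C) * chi_3(C):
  {e}: (2)*(2), {r^1, r^4}: (-1/2 + sqrt(5)/2)*(-1/2 + sqrt(5)/2), {r^2, r^3}: (-sqrt(5)/2 - 1/2)*(-sqrt(5)/2 - 1/2), {s, sr, ..., sr^4}: (0)*(0)
so (chi_3 * chi_3) takes values
  {e} -> 4, {r^1, r^4} -> 3/2 - sqrt(5)/2, {r^2, r^3} -> sqrt(5)/2 + 3/2, {s, sr, ..., sr^4} -> 0.
Now take the inner product of this character with each irreducible chi from the table, <chi_3*chi_3, chi> = (1/10) sum_C |C| (chi_3*chi_3)(C) conj(chi(C)):
  <chi_3*chi_3, chi_1> = (1/10)[1*(4)*conj(1) + 2*(3/2 - sqrt(5)/2)*conj(1) + 2*(sqrt(5)/2 + 3/2)*conj(1) + 5*(0)*conj(1)]
      = (1/10)[(4) + (3 - sqrt(5)) + (sqrt(5) + 3) + (0)] = 10/10 = 1
  <chi_3*chi_3, chi_2> = (1/10)[1*(4)*conj(1) + 2*(3/2 - sqrt(5)/2)*conj(1) + 2*(sqrt(5)/2 + 3/2)*conj(1) + 5*(0)*conj(-1)]
      = (1/10)[(4) + (3 - sqrt(5)) + (sqrt(5) + 3) + (0)] = 10/10 = 1
  <chi_3*chi_3, chi_3> = (1/10)[1*(4)*conj(2) + 2*(3/2 - sqrt(5)/2)*conj(-1/2 + sqrt(5)/2) + 2*(sqrt(5)/2 + 3/2)*conj(-sqrt(5)/2 - 1/2) + 5*(0)*conj(0)]
      = (1/10)[(8) + (-4 + 2*sqrt(5)) + (-2*sqrt(5) - 4) + (0)] = 0/10 = 0
  <chi_3*chi_3, chi_4> = (1/10)[1*(4)*conj(2) + 2*(3/2 - sqrt(5)/2)*conj(-sqrt(5)/2 - 1/2) + 2*(sqrt(5)/2 + 3/2)*conj(-1/2 + sqrt(5)/2) + 5*(0)*conj(0)]
      = (1/10)[(8) + (1 - sqrt(5)) + (1 + sqrt(5)) + (0)] = 10/10 = 1
Hence the multiplicities are chi_1: 1, chi_2: 1, chi_4: 1. Dimension check: dim(chi_3)*dim(chi_3) = 2*2 = 4 and sum (mult * dim) = 1*1 + 1*1 + 1*2 = 4.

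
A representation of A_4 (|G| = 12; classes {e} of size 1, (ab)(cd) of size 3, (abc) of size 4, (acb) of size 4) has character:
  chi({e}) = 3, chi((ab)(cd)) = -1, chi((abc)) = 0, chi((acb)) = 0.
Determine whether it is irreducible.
Irreducible: <chi, chi> = 1.

Justification: <chi, chi> = (1/|G|) sum_C |C| * |chi(C)|^2 = (1/12)[1*|3|^2 + 3*|-1|^2 + 4*|0|^2 + 4*|0|^2]
  = (1/12)[(9) + (3) + (0) + (0)] = 12/12 = 1.
(Exp terms are combined using exp(i*s)*conj(exp(i*t)) = exp(i*(s-t)), and sums of them are collapsed using the identity that for every m > 1 the m distinct m-th roots of unity sum to 0, e.g. 1 + exp(2*I*pi/3) + exp(-2*I*pi/3) = 0.)
A character is irreducible iff <chi, chi> = 1, so this representation is irreducible.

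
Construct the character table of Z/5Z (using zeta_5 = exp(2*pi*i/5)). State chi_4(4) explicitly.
Character table of Z/5Z (irreps indexed chi_0,...,chi_4 with chi_k(m) = zeta_5^(k*m), zeta_5 = exp(2*pi*i/5)):
  irrep \ class  {0} (size 1)  {1} (size 1)    {2} (size 1)    {3} (size 1)    {4} (size 1)  
  chi_0          1             1               1               1               1             
  chi_1          1             exp(2*I*pi/5)   exp(4*I*pi/5)   exp(-4*I*pi/5)  exp(-2*I*pi/5)
  chi_2          1             exp(4*I*pi/5)   exp(-2*I*pi/5)  exp(2*I*pi/5)   exp(-4*I*pi/5)
  chi_3          1             exp(-4*I*pi/5)  exp(2*I*pi/5)   exp(-2*I*pi/5)  exp(4*I*pi/5) 
  chi_4          1             exp(-2*I*pi/5)  exp(-4*I*pi/5)  exp(4*I*pi/5)   exp(2*I*pi/5) 

Spot check: chi_4(4) = zeta_5^(4*4) = zeta_5^16 = exp(2*I*pi/5).

Derivation: Z/5Z is abelian, so all 5 irreducible complex representations are 1-dimensional. They are given by chi_k(m) = zeta_5^(k*m) for k = 0,...,4. Row orthogonality: sum_m chi_k(m) conj(chi_l(m)) = 5 * [k = l].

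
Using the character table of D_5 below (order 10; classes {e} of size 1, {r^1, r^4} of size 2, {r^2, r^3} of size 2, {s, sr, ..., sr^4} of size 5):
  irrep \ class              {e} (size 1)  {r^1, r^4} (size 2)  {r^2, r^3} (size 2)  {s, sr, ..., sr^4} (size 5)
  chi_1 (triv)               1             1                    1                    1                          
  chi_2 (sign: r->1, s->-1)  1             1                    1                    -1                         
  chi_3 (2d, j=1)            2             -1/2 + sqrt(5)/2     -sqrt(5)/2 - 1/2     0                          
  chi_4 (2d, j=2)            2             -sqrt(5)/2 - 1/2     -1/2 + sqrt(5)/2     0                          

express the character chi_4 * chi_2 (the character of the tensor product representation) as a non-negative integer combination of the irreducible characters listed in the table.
chi_4 tensor chi_2 = chi_4 (all other irreducibles have multiplicity 0).

Details: The character of a tensor product is the pointwise product (chi_4 * chi_2)(C) = chi_4(C) * chi_2(C):
  {e}: (2)*(1), {r^1, r^4}: (-sqrt(5)/2 - 1/2)*(1), {r^2, r^3}: (-1/2 + sqrt(5)/2)*(1), {s, sr, ..., sr^4}: (0)*(-1)
so (chi_4 * chi_2) takes values
  {e} -> 2, {r^1, r^4} -> -sqrt(5)/2 - 1/2, {r^2, r^3} -> -1/2 + sqrt(5)/2, {s, sr, ..., sr^4} -> 0.
Now take the inner product of this character with each irreducible chi from the table, <chi_4*chi_2, chi> = (1/10) sum_C |C| (chi_4*chi_2)(C) conj(chi(C)):
  <chi_4*chi_2, chi_1> = (1/10)[1*(2)*conj(1) + 2*(-sqrt(5)/2 - 1/2)*conj(1) + 2*(-1/2 + sqrt(5)/2)*conj(1) + 5*(0)*conj(1)]
      = (1/10)[(2) + (-sqrt(5) - 1) + (-1 + sqrt(5)) + (0)] = 0/10 = 0
  <chi_4*chi_2, chi_2> = (1/10)[1*(2)*conj(1) + 2*(-sqrt(5)/2 - 1/2)*conj(1) + 2*(-1/2 + sqrt(5)/2)*conj(1) + 5*(0)*conj(-1)]
      = (1/10)[(2) + (-sqrt(5) - 1) + (-1 + sqrt(5)) + (0)] = 0/10 = 0
  <chi_4*chi_2, chi_3> = (1/10)[1*(2)*conj(2) + 2*(-sqrt(5)/2 - 1/2)*conj(-1/2 + sqrt(5)/2) + 2*(-1/2 + sqrt(5)/2)*conj(-sqrt(5)/2 - 1/2) + 5*(0)*conj(0)]
      = (1/10)[(4) + (-2) + (-2) + (0)] = 0/10 = 0
  <chi_4*chi_2, chi_4> = (1/10)[1*(2)*conj(2) + 2*(-sqrt(5)/2 - 1/2)*conj(-sqrt(5)/2 - 1/2) + 2*(-1/2 + sqrt(5)/2)*conj(-1/2 + sqrt(5)/2) + 5*(0)*conj(0)]
      = (1/10)[(4) + (sqrt(5) + 3) + (3 - sqrt(5)) + (0)] = 10/10 = 1
Hence the multiplicities are chi_4: 1. Dimension check: dim(chi_4)*dim(chi_2) = 2*1 = 2 and sum (mult * dim) = 1*2 = 2.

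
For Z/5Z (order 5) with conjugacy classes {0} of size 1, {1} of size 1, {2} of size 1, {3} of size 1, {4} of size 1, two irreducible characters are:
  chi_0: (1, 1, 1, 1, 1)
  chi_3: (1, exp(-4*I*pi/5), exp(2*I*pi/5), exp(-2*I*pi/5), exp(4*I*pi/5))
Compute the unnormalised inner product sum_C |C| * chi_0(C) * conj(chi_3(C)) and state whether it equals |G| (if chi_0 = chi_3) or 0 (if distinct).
Sum = 0; so <chi_0, chi_3> = 0 (distinct irreducibles are orthogonal).

Reasoning: Compute term by term over conjugacy classes (|C| * chi_0(C) * conj(chi_3(C))):
  1*(1)*conj(1) + 1*(1)*conj(exp(-4*I*pi/5)) + 1*(1)*conj(exp(2*I*pi/5)) + 1*(1)*conj(exp(-2*I*pi/5)) + 1*(1)*conj(exp(4*I*pi/5))
  = (1) + (exp(4*I*pi/5)) + (exp(-2*I*pi/5)) + (exp(2*I*pi/5)) + (exp(-4*I*pi/5))
  = 0.
(Exp terms are combined using exp(i*s)*conj(exp(i*t)) = exp(i*(s-t)), and sums of them are collapsed using the identity that for every m > 1 the m distinct m-th roots of unity sum to 0, e.g. 1 + exp(2*I*pi/3) + exp(-2*I*pi/3) = 0.)
Dividing by |G| = 5 gives 0/5 = 0, matching the row-orthogonality relation <chi_0, chi_3> = [chi_0 = chi_3].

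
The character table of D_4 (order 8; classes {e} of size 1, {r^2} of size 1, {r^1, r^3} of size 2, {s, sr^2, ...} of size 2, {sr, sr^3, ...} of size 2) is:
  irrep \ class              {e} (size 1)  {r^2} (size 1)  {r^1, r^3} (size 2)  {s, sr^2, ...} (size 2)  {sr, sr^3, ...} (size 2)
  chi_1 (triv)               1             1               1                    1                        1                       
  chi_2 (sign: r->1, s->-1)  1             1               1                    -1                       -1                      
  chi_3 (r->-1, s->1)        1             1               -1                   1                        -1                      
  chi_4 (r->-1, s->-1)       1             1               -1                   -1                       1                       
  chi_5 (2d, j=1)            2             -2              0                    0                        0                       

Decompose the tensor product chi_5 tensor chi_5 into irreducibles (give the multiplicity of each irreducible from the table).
chi_5 tensor chi_5 = chi_1 + chi_2 + chi_3 + chi_4 (all other irreducibles have multiplicity 0).

Details: The character of a tensor product is the pointwise product (chi_5 * chi_5)(C) = chi_5(C) * chi_5(C):
  {e}: (2)*(2), {r^2}: (-2)*(-2), {r^1, r^3}: (0)*(0), {s, sr^2, ...}: (0)*(0), {sr, sr^3, ...}: (0)*(0)
so (chi_5 * chi_5) takes values
  {e} -> 4, {r^2} -> 4, {r^1, r^3} -> 0, {s, sr^2, ...} -> 0, {sr, sr^3, ...} -> 0.
Now take the inner product of this character with each irreducible chi from the table, <chi_5*chi_5, chi> = (1/8) sum_C |C| (chi_5*chi_5)(C) conj(chi(C)):
  <chi_5*chi_5, chi_1> = (1/8)[1*(4)*conj(1) + 1*(4)*conj(1) + 2*(0)*conj(1) + 2*(0)*conj(1) + 2*(0)*conj(1)]
      = (1/8)[(4) + (4) + (0) + (0) + (0)] = 8/8 = 1
  <chi_5*chi_5, chi_2> = (1/8)[1*(4)*conj(1) + 1*(4)*conj(1) + 2*(0)*conj(1) + 2*(0)*conj(-1) + 2*(0)*conj(-1)]
      = (1/8)[(4) + (4) + (0) + (0) + (0)] = 8/8 = 1
  <chi_5*chi_5, chi_3> = (1/8)[1*(4)*conj(1) + 1*(4)*conj(1) + 2*(0)*conj(-1) + 2*(0)*conj(1) + 2*(0)*conj(-1)]
      = (1/8)[(4) + (4) + (0) + (0) + (0)] = 8/8 = 1
  <chi_5*chi_5, chi_4> = (1/8)[1*(4)*conj(1) + 1*(4)*conj(1) + 2*(0)*conj(-1) + 2*(0)*conj(-1) + 2*(0)*conj(1)]
      = (1/8)[(4) + (4) + (0) + (0) + (0)] = 8/8 = 1
  <chi_5*chi_5, chi_5> = (1/8)[1*(4)*conj(2) + 1*(4)*conj(-2) + 2*(0)*conj(0) + 2*(0)*conj(0) + 2*(0)*conj(0)]
      = (1/8)[(8) + (-8) + (0) + (0) + (0)] = 0/8 = 0
Hence the multiplicities are chi_1: 1, chi_2: 1, chi_3: 1, chi_4: 1. Dimension check: dim(chi_5)*dim(chi_5) = 2*2 = 4 and sum (mult * dim) = 1*1 + 1*1 + 1*1 + 1*1 = 4.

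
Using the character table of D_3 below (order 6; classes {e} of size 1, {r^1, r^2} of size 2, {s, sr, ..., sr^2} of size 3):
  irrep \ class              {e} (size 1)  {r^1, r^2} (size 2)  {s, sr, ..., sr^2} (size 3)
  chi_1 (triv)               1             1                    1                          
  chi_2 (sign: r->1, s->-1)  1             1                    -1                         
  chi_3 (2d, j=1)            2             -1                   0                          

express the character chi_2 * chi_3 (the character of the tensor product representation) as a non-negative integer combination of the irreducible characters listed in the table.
chi_2 tensor chi_3 = chi_3 (all other irreducibles have multiplicity 0).

Solution. The character of a tensor product is the pointwise product (chi_2 * chi_3)(C) = chi_2(C) * chi_3(C):
  {e}: (1)*(2), {r^1, r^2}: (1)*(-1), {s, sr, ..., sr^2}: (-1)*(0)
so (chi_2 * chi_3) takes values
  {e} -> 2, {r^1, r^2} -> -1, {s, sr, ..., sr^2} -> 0.
Now take the inner product of this character with each irreducible chi from the table, <chi_2*chi_3, chi> = (1/6) sum_C |C| (chi_2*chi_3)(C) conj(chi(C)):
  <chi_2*chi_3, chi_1> = (1/6)[1*(2)*conj(1) + 2*(-1)*conj(1) + 3*(0)*conj(1)]
      = (1/6)[(2) + (-2) + (0)] = 0/6 = 0
  <chi_2*chi_3, chi_2> = (1/6)[1*(2)*conj(1) + 2*(-1)*conj(1) + 3*(0)*conj(-1)]
      = (1/6)[(2) + (-2) + (0)] = 0/6 = 0
  <chi_2*chi_3, chi_3> = (1/6)[1*(2)*conj(2) + 2*(-1)*conj(-1) + 3*(0)*conj(0)]
      = (1/6)[(4) + (2) + (0)] = 6/6 = 1
Hence the multiplicities are chi_3: 1. Dimension check: dim(chi_2)*dim(chi_3) = 1*2 = 2 and sum (mult * dim) = 1*2 = 2.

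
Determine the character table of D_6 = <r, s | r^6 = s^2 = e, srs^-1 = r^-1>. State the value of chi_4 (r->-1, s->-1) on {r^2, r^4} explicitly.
Conjugacy classes: {e} of size 1, {r^3} of size 1, {r^1, r^5} of size 2, {r^2, r^4} of size 2, {s, sr^2, ...} of size 3, {sr, sr^3, ...} of size 3.
Character table:
  irrep \ class              {e} (size 1)  {r^3} (size 1)  {r^1, r^5} (size 2)  {r^2, r^4} (size 2)  {s, sr^2, ...} (size 3)  {sr, sr^3, ...} (size 3)
  chi_1 (triv)               1             1               1                    1                    1                        1                       
  chi_2 (sign: r->1, s->-1)  1             1               1                    1                    -1                       -1                      
  chi_3 (r->-1, s->1)        1             -1              -1                   1                    1                        -1                      
  chi_4 (r->-1, s->-1)       1             -1              -1                   1                    -1                       1                       
  chi_5 (2d, j=1)            2             -2              1                    -1                   0                        0                       
  chi_6 (2d, j=2)            2             2               -1                   -1                   0                        0                       

Spot check: chi_4 (r->-1, s->-1) on {r^2, r^4} = 1.

Why: D_6 has order 2*6 = 12 with 6 conjugacy classes, hence 6 irreducibles. Sum of squared dims 1 + 1 + 1 + 1 + 4 + 4 = 12 = |G|. Linear characters come from the abelianisation; the 2-dimensional irreps have character r^k -> 2*cos(2*pi*j*k/6), reflections -> 0.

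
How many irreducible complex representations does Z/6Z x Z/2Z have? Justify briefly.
12

Explanation: The number of irreducible complex representations of a finite group equals its number of conjugacy classes. Z/6Z x Z/2Z is abelian of order 12, so every element is its own conjugacy class: 12 classes, so Z/6Z x Z/2Z (order 12) has exactly 12 irreducible complex representations.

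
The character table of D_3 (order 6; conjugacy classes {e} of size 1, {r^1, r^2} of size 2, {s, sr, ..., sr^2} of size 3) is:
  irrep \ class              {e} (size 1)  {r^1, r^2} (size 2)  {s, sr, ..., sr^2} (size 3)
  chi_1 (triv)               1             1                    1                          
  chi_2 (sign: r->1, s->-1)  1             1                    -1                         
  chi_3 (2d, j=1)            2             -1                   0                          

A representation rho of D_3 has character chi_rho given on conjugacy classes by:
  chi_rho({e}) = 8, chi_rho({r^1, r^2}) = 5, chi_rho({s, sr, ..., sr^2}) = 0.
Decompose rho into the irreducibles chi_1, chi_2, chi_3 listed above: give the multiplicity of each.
Multiplicities: chi_1: 3, chi_2: 3, chi_3: 1.

Working: Use <chi_rho, chi> = (1/|G|) sum_C |C| * chi_rho(C) * conj(chi(C)) with |G| = 6 for each irreducible chi in the table:
  <chi_rho, chi_1> = (1/6)[1*(8)*conj(1) + 2*(5)*conj(1) + 3*(0)*conj(1)]
      = (1/6)[(8) + (10) + (0)] = 18/6 = 3
  <chi_rho, chi_2> = (1/6)[1*(8)*conj(1) + 2*(5)*conj(1) + 3*(0)*conj(-1)]
      = (1/6)[(8) + (10) + (0)] = 18/6 = 3
  <chi_rho, chi_3> = (1/6)[1*(8)*conj(2) + 2*(5)*conj(-1) + 3*(0)*conj(0)]
      = (1/6)[(16) + (-10) + (0)] = 6/6 = 1
Dimension check: dim(rho) = sum (mult * dim) = 3*1 + 3*1 + 1*2 = 8 = chi_rho(e) = 8.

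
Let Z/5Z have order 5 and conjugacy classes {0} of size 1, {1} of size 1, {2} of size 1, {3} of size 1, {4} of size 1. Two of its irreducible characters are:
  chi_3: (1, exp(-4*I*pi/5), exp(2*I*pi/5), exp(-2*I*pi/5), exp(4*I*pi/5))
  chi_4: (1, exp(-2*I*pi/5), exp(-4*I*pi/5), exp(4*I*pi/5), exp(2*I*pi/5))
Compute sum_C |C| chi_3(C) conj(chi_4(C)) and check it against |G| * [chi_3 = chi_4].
Sum = 0; so <chi_3, chi_4> = 0 (distinct irreducibles are orthogonal).

Why: Compute term by term over conjugacy classes (|C| * chi_3(C) * conj(chi_4(C))):
  1*(1)*conj(1) + 1*(exp(-4*I*pi/5))*conj(exp(-2*I*pi/5)) + 1*(exp(2*I*pi/5))*conj(exp(-4*I*pi/5)) + 1*(exp(-2*I*pi/5))*conj(exp(4*I*pi/5)) + 1*(exp(4*I*pi/5))*conj(exp(2*I*pi/5))
  = (1) + (exp(-2*I*pi/5)) + (exp(-4*I*pi/5)) + (exp(4*I*pi/5)) + (exp(2*I*pi/5))
  = 0.
(Exp terms are combined using exp(i*s)*conj(exp(i*t)) = exp(i*(s-t)), and sums of them are collapsed using the identity that for every m > 1 the m distinct m-th roots of unity sum to 0, e.g. 1 + exp(2*I*pi/3) + exp(-2*I*pi/3) = 0.)
Dividing by |G| = 5 gives 0/5 = 0, matching the row-orthogonality relation <chi_3, chi_4> = [chi_3 = chi_4].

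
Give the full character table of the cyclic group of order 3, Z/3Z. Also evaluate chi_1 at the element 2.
Character table of Z/3Z (irreps indexed chi_0,...,chi_2 with chi_k(m) = zeta_3^(k*m), zeta_3 = exp(2*pi*i/3)):
  irrep \ class  {0} (size 1)  {1} (size 1)    {2} (size 1)  
  chi_0          1             1               1             
  chi_1          1             exp(2*I*pi/3)   exp(-2*I*pi/3)
  chi_2          1             exp(-2*I*pi/3)  exp(2*I*pi/3) 

Spot check: chi_1(2) = zeta_3^(1*2) = zeta_3^2 = exp(-2*I*pi/3).

Derivation: Z/3Z is abelian, so all 3 irreducible complex representations are 1-dimensional. They are given by chi_k(m) = zeta_3^(k*m) for k = 0,...,2. Row orthogonality: sum_m chi_k(m) conj(chi_l(m)) = 3 * [k = l].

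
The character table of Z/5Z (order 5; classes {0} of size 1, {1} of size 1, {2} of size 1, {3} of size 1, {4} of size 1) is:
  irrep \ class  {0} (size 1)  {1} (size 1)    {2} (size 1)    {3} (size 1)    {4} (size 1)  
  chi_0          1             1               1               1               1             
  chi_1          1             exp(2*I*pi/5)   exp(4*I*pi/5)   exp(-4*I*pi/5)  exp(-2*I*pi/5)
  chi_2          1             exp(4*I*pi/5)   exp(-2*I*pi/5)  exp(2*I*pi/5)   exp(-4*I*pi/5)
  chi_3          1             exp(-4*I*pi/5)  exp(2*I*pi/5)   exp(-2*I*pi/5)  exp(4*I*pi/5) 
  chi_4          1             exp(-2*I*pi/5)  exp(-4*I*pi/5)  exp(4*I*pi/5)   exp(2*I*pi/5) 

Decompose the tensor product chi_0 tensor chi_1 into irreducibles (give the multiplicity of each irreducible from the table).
chi_0 tensor chi_1 = chi_1 (all other irreducibles have multiplicity 0).

Derivation: The character of a tensor product is the pointwise product (chi_0 * chi_1)(C) = chi_0(C) * chi_1(C):
  {0}: (1)*(1), {1}: (1)*(exp(2*I*pi/5)), {2}: (1)*(exp(4*I*pi/5)), {3}: (1)*(exp(-4*I*pi/5)), {4}: (1)*(exp(-2*I*pi/5))
so (chi_0 * chi_1) takes values
  {0} -> 1, {1} -> exp(2*I*pi/5), {2} -> exp(4*I*pi/5), {3} -> exp(-4*I*pi/5), {4} -> exp(-2*I*pi/5).
Now take the inner product of this character with each irreducible chi from the table, <chi_0*chi_1, chi> = (1/5) sum_C |C| (chi_0*chi_1)(C) conj(chi(C)):
  <chi_0*chi_1, chi_0> = (1/5)[1*(1)*conj(1) + 1*(exp(2*I*pi/5))*conj(1) + 1*(exp(4*I*pi/5))*conj(1) + 1*(exp(-4*I*pi/5))*conj(1) + 1*(exp(-2*I*pi/5))*conj(1)]
      = (1/5)[(1) + (exp(2*I*pi/5)) + (exp(4*I*pi/5)) + (exp(-4*I*pi/5)) + (exp(-2*I*pi/5))] = 0/5 = 0
  <chi_0*chi_1, chi_1> = (1/5)[1*(1)*conj(1) + 1*(exp(2*I*pi/5))*conj(exp(2*I*pi/5)) + 1*(exp(4*I*pi/5))*conj(exp(4*I*pi/5)) + 1*(exp(-4*I*pi/5))*conj(exp(-4*I*pi/5)) + 1*(exp(-2*I*pi/5))*conj(exp(-2*I*pi/5))]
      = (1/5)[(1) + (1) + (1) + (1) + (1)] = 5/5 = 1
  <chi_0*chi_1, chi_2> = (1/5)[1*(1)*conj(1) + 1*(exp(2*I*pi/5))*conj(exp(4*I*pi/5)) + 1*(exp(4*I*pi/5))*conj(exp(-2*I*pi/5)) + 1*(exp(-4*I*pi/5))*conj(exp(2*I*pi/5)) + 1*(exp(-2*I*pi/5))*conj(exp(-4*I*pi/5))]
      = (1/5)[(1) + (exp(-2*I*pi/5)) + (exp(-4*I*pi/5)) + (exp(4*I*pi/5)) + (exp(2*I*pi/5))] = 0/5 = 0
  <chi_0*chi_1, chi_3> = (1/5)[1*(1)*conj(1) + 1*(exp(2*I*pi/5))*conj(exp(-4*I*pi/5)) + 1*(exp(4*I*pi/5))*conj(exp(2*I*pi/5)) + 1*(exp(-4*I*pi/5))*conj(exp(-2*I*pi/5)) + 1*(exp(-2*I*pi/5))*conj(exp(4*I*pi/5))]
      = (1/5)[(1) + (exp(-4*I*pi/5)) + (exp(2*I*pi/5)) + (exp(-2*I*pi/5)) + (exp(4*I*pi/5))] = 0/5 = 0
  <chi_0*chi_1, chi_4> = (1/5)[1*(1)*conj(1) + 1*(exp(2*I*pi/5))*conj(exp(-2*I*pi/5)) + 1*(exp(4*I*pi/5))*conj(exp(-4*I*pi/5)) + 1*(exp(-4*I*pi/5))*conj(exp(4*I*pi/5)) + 1*(exp(-2*I*pi/5))*conj(exp(2*I*pi/5))]
      = (1/5)[(1) + (exp(4*I*pi/5)) + (exp(-2*I*pi/5)) + (exp(2*I*pi/5)) + (exp(-4*I*pi/5))] = 0/5 = 0
(Exp terms are combined using exp(i*s)*conj(exp(i*t)) = exp(i*(s-t)), and sums of them are collapsed using the identity that for every m > 1 the m distinct m-th roots of unity sum to 0, e.g. 1 + exp(2*I*pi/3) + exp(-2*I*pi/3) = 0.)
Hence the multiplicities are chi_1: 1. Dimension check: dim(chi_0)*dim(chi_1) = 1*1 = 1 and sum (mult * dim) = 1*1 = 1.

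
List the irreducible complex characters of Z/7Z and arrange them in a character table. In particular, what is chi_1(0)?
Character table of Z/7Z (irreps indexed chi_0,...,chi_6 with chi_k(m) = zeta_7^(k*m), zeta_7 = exp(2*pi*i/7)):
  irrep \ class  {0} (size 1)  {1} (size 1)    {2} (size 1)    {3} (size 1)    {4} (size 1)    {5} (size 1)    {6} (size 1)  
  chi_0          1             1               1               1               1               1               1             
  chi_1          1             exp(2*I*pi/7)   exp(4*I*pi/7)   exp(6*I*pi/7)   exp(-6*I*pi/7)  exp(-4*I*pi/7)  exp(-2*I*pi/7)
  chi_2          1             exp(4*I*pi/7)   exp(-6*I*pi/7)  exp(-2*I*pi/7)  exp(2*I*pi/7)   exp(6*I*pi/7)   exp(-4*I*pi/7)
  chi_3          1             exp(6*I*pi/7)   exp(-2*I*pi/7)  exp(4*I*pi/7)   exp(-4*I*pi/7)  exp(2*I*pi/7)   exp(-6*I*pi/7)
  chi_4          1             exp(-6*I*pi/7)  exp(2*I*pi/7)   exp(-4*I*pi/7)  exp(4*I*pi/7)   exp(-2*I*pi/7)  exp(6*I*pi/7) 
  chi_5          1             exp(-4*I*pi/7)  exp(6*I*pi/7)   exp(2*I*pi/7)   exp(-2*I*pi/7)  exp(-6*I*pi/7)  exp(4*I*pi/7) 
  chi_6          1             exp(-2*I*pi/7)  exp(-4*I*pi/7)  exp(-6*I*pi/7)  exp(6*I*pi/7)   exp(4*I*pi/7)   exp(2*I*pi/7) 

Spot check: chi_1(0) = zeta_7^(1*0) = zeta_7^0 = 1.

Explanation: Z/7Z is abelian, so all 7 irreducible complex representations are 1-dimensional. They are given by chi_k(m) = zeta_7^(k*m) for k = 0,...,6. Row orthogonality: sum_m chi_k(m) conj(chi_l(m)) = 7 * [k = l].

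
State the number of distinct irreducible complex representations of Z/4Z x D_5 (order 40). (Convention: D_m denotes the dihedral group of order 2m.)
16

Why: The number of irreducible complex representations of a finite group equals its number of conjugacy classes. For a direct product, #classes(G x H) = #classes(G) * #classes(H). Z/4Z has 4 classes (abelian), D_5 has 4 classes, so 4 * 4 = 16, so Z/4Z x D_5 (order 40) has exactly 16 irreducible complex representations.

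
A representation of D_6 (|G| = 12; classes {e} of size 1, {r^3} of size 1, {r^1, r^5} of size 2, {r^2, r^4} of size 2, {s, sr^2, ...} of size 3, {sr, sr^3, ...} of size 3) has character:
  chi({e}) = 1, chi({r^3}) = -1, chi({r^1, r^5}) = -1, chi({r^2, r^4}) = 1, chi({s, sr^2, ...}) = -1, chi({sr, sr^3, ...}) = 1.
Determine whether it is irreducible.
Irreducible: <chi, chi> = 1.

Argument: <chi, chi> = (1/|G|) sum_C |C| * |chi(C)|^2 = (1/12)[1*|1|^2 + 1*|-1|^2 + 2*|-1|^2 + 2*|1|^2 + 3*|-1|^2 + 3*|1|^2]
  = (1/12)[(1) + (1) + (2) + (2) + (3) + (3)] = 12/12 = 1.
A character is irreducible iff <chi, chi> = 1, so this representation is irreducible.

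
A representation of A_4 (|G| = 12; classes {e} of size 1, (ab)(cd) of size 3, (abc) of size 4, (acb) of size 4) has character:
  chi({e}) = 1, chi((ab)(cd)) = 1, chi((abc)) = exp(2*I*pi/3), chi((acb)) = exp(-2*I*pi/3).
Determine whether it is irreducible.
Irreducible: <chi, chi> = 1.

Why: <chi, chi> = (1/|G|) sum_C |C| * |chi(C)|^2 = (1/12)[1*|1|^2 + 3*|1|^2 + 4*|exp(2*I*pi/3)|^2 + 4*|exp(-2*I*pi/3)|^2]
  = (1/12)[(1) + (3) + (4) + (4)] = 12/12 = 1.
(Exp terms are combined using exp(i*s)*conj(exp(i*t)) = exp(i*(s-t)), and sums of them are collapsed using the identity that for every m > 1 the m distinct m-th roots of unity sum to 0, e.g. 1 + exp(2*I*pi/3) + exp(-2*I*pi/3) = 0.)
A character is irreducible iff <chi, chi> = 1, so this representation is irreducible.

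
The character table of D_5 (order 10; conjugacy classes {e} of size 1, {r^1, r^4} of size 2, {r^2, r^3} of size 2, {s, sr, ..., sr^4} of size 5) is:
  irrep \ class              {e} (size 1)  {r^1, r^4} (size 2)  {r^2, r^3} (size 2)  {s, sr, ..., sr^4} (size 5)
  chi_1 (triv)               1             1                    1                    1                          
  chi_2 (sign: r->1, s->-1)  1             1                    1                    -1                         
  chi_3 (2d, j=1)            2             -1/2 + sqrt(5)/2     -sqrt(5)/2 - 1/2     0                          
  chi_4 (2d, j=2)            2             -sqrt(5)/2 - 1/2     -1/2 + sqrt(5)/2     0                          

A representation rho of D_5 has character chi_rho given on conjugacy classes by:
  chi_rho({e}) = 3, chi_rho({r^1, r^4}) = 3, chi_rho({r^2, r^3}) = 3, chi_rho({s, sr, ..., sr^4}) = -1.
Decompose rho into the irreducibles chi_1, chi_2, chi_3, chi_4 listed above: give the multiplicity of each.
Multiplicities: chi_1: 1, chi_2: 2, chi_3: 0, chi_4: 0.

Proof sketch: Use <chi_rho, chi> = (1/|G|) sum_C |C| * chi_rho(C) * conj(chi(C)) with |G| = 10 for each irreducible chi in the table:
  <chi_rho, chi_1> = (1/10)[1*(3)*conj(1) + 2*(3)*conj(1) + 2*(3)*conj(1) + 5*(-1)*conj(1)]
      = (1/10)[(3) + (6) + (6) + (-5)] = 10/10 = 1
  <chi_rho, chi_2> = (1/10)[1*(3)*conj(1) + 2*(3)*conj(1) + 2*(3)*conj(1) + 5*(-1)*conj(-1)]
      = (1/10)[(3) + (6) + (6) + (5)] = 20/10 = 2
  <chi_rho, chi_3> = (1/10)[1*(3)*conj(2) + 2*(3)*conj(-1/2 + sqrt(5)/2) + 2*(3)*conj(-sqrt(5)/2 - 1/2) + 5*(-1)*conj(0)]
      = (1/10)[(6) + (-3 + 3*sqrt(5)) + (-3*sqrt(5) - 3) + (0)] = 0/10 = 0
  <chi_rho, chi_4> = (1/10)[1*(3)*conj(2) + 2*(3)*conj(-sqrt(5)/2 - 1/2) + 2*(3)*conj(-1/2 + sqrt(5)/2) + 5*(-1)*conj(0)]
      = (1/10)[(6) + (-3*sqrt(5) - 3) + (-3 + 3*sqrt(5)) + (0)] = 0/10 = 0
Dimension check: dim(rho) = sum (mult * dim) = 1*1 + 2*1 + 0*2 + 0*2 = 3 = chi_rho(e) = 3.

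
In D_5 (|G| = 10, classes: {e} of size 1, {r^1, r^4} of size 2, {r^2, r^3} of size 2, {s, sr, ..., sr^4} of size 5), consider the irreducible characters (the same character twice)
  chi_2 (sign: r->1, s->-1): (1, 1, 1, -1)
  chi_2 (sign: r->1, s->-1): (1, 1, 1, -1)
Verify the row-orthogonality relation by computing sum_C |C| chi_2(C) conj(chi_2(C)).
Sum = 10 = |G| = 10; so <chi_2, chi_2> = 1 (norm-1 confirms irreducibility).

Proof sketch: Compute term by term over conjugacy classes (|C| * chi_2(C) * conj(chi_2(C))):
  1*(1)*conj(1) + 2*(1)*conj(1) + 2*(1)*conj(1) + 5*(-1)*conj(-1)
  = (1) + (2) + (2) + (5)
  = 10.
Dividing by |G| = 10 gives 10/10 = 1, matching the row-orthogonality relation <chi_2, chi_2> = [chi_2 = chi_2].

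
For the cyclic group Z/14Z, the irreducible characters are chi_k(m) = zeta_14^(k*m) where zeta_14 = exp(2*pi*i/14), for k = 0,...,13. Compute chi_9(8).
chi_9(8) = zeta_14^72 = exp(2*I*pi/7)

Solution. chi_9(8) = zeta_14^(9*8) = zeta_14^72. Since zeta_14^14 = 1, this equals zeta_14^2 = exp(2*pi*i*2/14) = exp(2*I*pi/7).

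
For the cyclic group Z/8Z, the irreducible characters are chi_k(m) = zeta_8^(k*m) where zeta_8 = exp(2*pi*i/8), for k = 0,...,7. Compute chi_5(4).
chi_5(4) = zeta_8^20 = -1

Why: chi_5(4) = zeta_8^(5*4) = zeta_8^20. Since zeta_8^8 = 1, this equals zeta_8^4 = exp(2*pi*i*4/8) = -1.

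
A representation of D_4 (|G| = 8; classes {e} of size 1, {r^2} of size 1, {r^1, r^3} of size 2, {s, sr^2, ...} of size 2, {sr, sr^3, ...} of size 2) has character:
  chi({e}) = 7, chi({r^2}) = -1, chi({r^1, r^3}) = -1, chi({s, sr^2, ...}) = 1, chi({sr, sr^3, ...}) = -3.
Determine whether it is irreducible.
Not irreducible (reducible): <chi, chi> = 9 > 1.

Details: <chi, chi> = (1/|G|) sum_C |C| * |chi(C)|^2 = (1/8)[1*|7|^2 + 1*|-1|^2 + 2*|-1|^2 + 2*|1|^2 + 2*|-3|^2]
  = (1/8)[(49) + (1) + (2) + (2) + (18)] = 72/8 = 9.
A character is irreducible iff <chi, chi> = 1, so this representation is reducible.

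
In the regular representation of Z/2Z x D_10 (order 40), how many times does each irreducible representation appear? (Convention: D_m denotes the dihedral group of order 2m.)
Each irreducible V_i of dimension d_i appears with multiplicity d_i, i.e. rho_reg = (direct sum over all irreducibles V_i) d_i V_i. The irreducible dimensions for Z/2Z x D_10 are 1, 1, 1, 1, 1, 1, 1, 1, 2, 2, 2, 2, 2, 2, 2, 2: 8 irreducibles of dimension 1, each with multiplicity 1; 8 irreducibles of dimension 2, each with multiplicity 2. Total dimension 8*1*1 + 8*2*2 = 40 = |G|.

Justification: General theorem: in the regular representation of a finite group G, each irreducible appears with multiplicity equal to its dimension. Check: dim(rho_reg) = sum d_i^2 = 1 + 1 + 1 + 1 + 1 + 1 + 1 + 1 + 4 + 4 + 4 + 4 + 4 + 4 + 4 + 4 = 40 = |G|.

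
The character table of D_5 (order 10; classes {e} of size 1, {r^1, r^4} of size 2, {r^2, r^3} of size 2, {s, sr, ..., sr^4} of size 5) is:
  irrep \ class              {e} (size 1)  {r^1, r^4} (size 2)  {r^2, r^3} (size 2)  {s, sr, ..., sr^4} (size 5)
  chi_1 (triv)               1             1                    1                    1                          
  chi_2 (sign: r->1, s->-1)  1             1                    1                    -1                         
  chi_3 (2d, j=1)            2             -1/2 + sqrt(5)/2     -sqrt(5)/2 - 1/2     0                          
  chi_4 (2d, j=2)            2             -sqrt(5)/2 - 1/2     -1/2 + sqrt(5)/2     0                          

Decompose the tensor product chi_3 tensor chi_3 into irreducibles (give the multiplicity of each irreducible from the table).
chi_3 tensor chi_3 = chi_1 + chi_2 + chi_4 (all other irreducibles have multiplicity 0).

Reasoning: The character of a tensor product is the pointwise product (chi_3 * chi_3)(C) = chi_3(C) * chi_3(C):
  {e}: (2)*(2), {r^1, r^4}: (-1/2 + sqrt(5)/2)*(-1/2 + sqrt(5)/2), {r^2, r^3}: (-sqrt(5)/2 - 1/2)*(-sqrt(5)/2 - 1/2), {s, sr, ..., sr^4}: (0)*(0)
so (chi_3 * chi_3) takes values
  {e} -> 4, {r^1, r^4} -> 3/2 - sqrt(5)/2, {r^2, r^3} -> sqrt(5)/2 + 3/2, {s, sr, ..., sr^4} -> 0.
Now take the inner product of this character with each irreducible chi from the table, <chi_3*chi_3, chi> = (1/10) sum_C |C| (chi_3*chi_3)(C) conj(chi(C)):
  <chi_3*chi_3, chi_1> = (1/10)[1*(4)*conj(1) + 2*(3/2 - sqrt(5)/2)*conj(1) + 2*(sqrt(5)/2 + 3/2)*conj(1) + 5*(0)*conj(1)]
      = (1/10)[(4) + (3 - sqrt(5)) + (sqrt(5) + 3) + (0)] = 10/10 = 1
  <chi_3*chi_3, chi_2> = (1/10)[1*(4)*conj(1) + 2*(3/2 - sqrt(5)/2)*conj(1) + 2*(sqrt(5)/2 + 3/2)*conj(1) + 5*(0)*conj(-1)]
      = (1/10)[(4) + (3 - sqrt(5)) + (sqrt(5) + 3) + (0)] = 10/10 = 1
  <chi_3*chi_3, chi_3> = (1/10)[1*(4)*conj(2) + 2*(3/2 - sqrt(5)/2)*conj(-1/2 + sqrt(5)/2) + 2*(sqrt(5)/2 + 3/2)*conj(-sqrt(5)/2 - 1/2) + 5*(0)*conj(0)]
      = (1/10)[(8) + (-4 + 2*sqrt(5)) + (-2*sqrt(5) - 4) + (0)] = 0/10 = 0
  <chi_3*chi_3, chi_4> = (1/10)[1*(4)*conj(2) + 2*(3/2 - sqrt(5)/2)*conj(-sqrt(5)/2 - 1/2) + 2*(sqrt(5)/2 + 3/2)*conj(-1/2 + sqrt(5)/2) + 5*(0)*conj(0)]
      = (1/10)[(8) + (1 - sqrt(5)) + (1 + sqrt(5)) + (0)] = 10/10 = 1
Hence the multiplicities are chi_1: 1, chi_2: 1, chi_4: 1. Dimension check: dim(chi_3)*dim(chi_3) = 2*2 = 4 and sum (mult * dim) = 1*1 + 1*1 + 1*2 = 4.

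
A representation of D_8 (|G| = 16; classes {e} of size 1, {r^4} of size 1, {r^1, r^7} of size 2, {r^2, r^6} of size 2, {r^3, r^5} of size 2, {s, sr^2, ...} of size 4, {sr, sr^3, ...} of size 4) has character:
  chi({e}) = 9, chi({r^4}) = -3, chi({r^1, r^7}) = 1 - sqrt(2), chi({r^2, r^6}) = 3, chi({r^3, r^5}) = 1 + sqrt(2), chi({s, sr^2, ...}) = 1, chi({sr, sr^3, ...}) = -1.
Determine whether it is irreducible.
Not irreducible (reducible): <chi, chi> = 8 > 1.

Reasoning: <chi, chi> = (1/|G|) sum_C |C| * |chi(C)|^2 = (1/16)[1*|9|^2 + 1*|-3|^2 + 2*|1 - sqrt(2)|^2 + 2*|3|^2 + 2*|1 + sqrt(2)|^2 + 4*|1|^2 + 4*|-1|^2]
  = (1/16)[(81) + (9) + (6 - 4*sqrt(2)) + (18) + (4*sqrt(2) + 6) + (4) + (4)] = 128/16 = 8.
A character is irreducible iff <chi, chi> = 1, so this representation is reducible.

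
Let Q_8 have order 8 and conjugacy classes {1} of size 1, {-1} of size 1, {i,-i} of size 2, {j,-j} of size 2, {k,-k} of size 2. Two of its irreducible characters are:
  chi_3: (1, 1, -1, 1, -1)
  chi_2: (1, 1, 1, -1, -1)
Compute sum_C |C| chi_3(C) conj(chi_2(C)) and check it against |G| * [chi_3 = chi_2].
Sum = 0; so <chi_3, chi_2> = 0 (distinct irreducibles are orthogonal).

Justification: Compute term by term over conjugacy classes (|C| * chi_3(C) * conj(chi_2(C))):
  1*(1)*conj(1) + 1*(1)*conj(1) + 2*(-1)*conj(1) + 2*(1)*conj(-1) + 2*(-1)*conj(-1)
  = (1) + (1) + (-2) + (-2) + (2)
  = 0.
Dividing by |G| = 8 gives 0/8 = 0, matching the row-orthogonality relation <chi_3, chi_2> = [chi_3 = chi_2].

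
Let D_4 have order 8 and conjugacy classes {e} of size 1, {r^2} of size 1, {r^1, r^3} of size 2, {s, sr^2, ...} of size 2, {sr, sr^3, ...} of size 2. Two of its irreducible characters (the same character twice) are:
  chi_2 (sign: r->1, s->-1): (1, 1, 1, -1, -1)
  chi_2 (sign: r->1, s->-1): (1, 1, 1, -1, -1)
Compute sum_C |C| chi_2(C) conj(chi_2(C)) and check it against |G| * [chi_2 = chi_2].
Sum = 8 = |G| = 8; so <chi_2, chi_2> = 1 (norm-1 confirms irreducibility).

Justification: Compute term by term over conjugacy classes (|C| * chi_2(C) * conj(chi_2(C))):
  1*(1)*conj(1) + 1*(1)*conj(1) + 2*(1)*conj(1) + 2*(-1)*conj(-1) + 2*(-1)*conj(-1)
  = (1) + (1) + (2) + (2) + (2)
  = 8.
Dividing by |G| = 8 gives 8/8 = 1, matching the row-orthogonality relation <chi_2, chi_2> = [chi_2 = chi_2].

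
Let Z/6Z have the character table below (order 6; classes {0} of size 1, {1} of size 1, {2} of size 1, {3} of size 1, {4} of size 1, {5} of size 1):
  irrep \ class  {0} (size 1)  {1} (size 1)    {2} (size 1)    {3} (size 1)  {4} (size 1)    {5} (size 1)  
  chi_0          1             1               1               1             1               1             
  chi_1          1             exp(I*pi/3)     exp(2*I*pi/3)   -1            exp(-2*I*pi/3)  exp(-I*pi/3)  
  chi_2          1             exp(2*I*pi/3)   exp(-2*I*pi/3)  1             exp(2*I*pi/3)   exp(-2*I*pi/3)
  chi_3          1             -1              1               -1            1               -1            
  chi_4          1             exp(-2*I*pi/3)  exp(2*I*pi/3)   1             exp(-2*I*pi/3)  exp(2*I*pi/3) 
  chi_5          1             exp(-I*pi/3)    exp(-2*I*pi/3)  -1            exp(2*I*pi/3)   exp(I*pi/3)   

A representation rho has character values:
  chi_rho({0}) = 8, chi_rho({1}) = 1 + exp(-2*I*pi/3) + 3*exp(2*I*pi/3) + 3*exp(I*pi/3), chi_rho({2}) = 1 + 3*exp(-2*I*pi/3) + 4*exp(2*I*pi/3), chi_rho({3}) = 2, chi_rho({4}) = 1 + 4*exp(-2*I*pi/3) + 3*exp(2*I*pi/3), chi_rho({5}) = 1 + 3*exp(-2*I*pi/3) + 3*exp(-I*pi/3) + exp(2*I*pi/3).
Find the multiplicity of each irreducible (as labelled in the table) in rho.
Multiplicities: chi_0: 1, chi_1: 3, chi_2: 3, chi_3: 0, chi_4: 1, chi_5: 0.

Justification: Use <chi_rho, chi> = (1/|G|) sum_C |C| * chi_rho(C) * conj(chi(C)) with |G| = 6 for each irreducible chi in the table:
  <chi_rho, chi_0> = (1/6)[1*(8)*conj(1) + 1*(1 + exp(-2*I*pi/3) + 3*exp(2*I*pi/3) + 3*exp(I*pi/3))*conj(1) + 1*(1 + 3*exp(-2*I*pi/3) + 4*exp(2*I*pi/3))*conj(1) + 1*(2)*conj(1) + 1*(1 + 4*exp(-2*I*pi/3) + 3*exp(2*I*pi/3))*conj(1) + 1*(1 + 3*exp(-2*I*pi/3) + 3*exp(-I*pi/3) + exp(2*I*pi/3))*conj(1)]
      = (1/6)[(8) + (1 + exp(-2*I*pi/3) + 3*exp(2*I*pi/3) + 3*exp(I*pi/3)) + (1 + 3*exp(-2*I*pi/3) + 4*exp(2*I*pi/3)) + (2) + (1 + 4*exp(-2*I*pi/3) + 3*exp(2*I*pi/3)) + (1 + 3*exp(-2*I*pi/3) + 3*exp(-I*pi/3) + exp(2*I*pi/3))] = 6/6 = 1
  <chi_rho, chi_1> = (1/6)[1*(8)*conj(1) + 1*(1 + exp(-2*I*pi/3) + 3*exp(2*I*pi/3) + 3*exp(I*pi/3))*conj(exp(I*pi/3)) + 1*(1 + 3*exp(-2*I*pi/3) + 4*exp(2*I*pi/3))*conj(exp(2*I*pi/3)) + 1*(2)*conj(-1) + 1*(1 + 4*exp(-2*I*pi/3) + 3*exp(2*I*pi/3))*conj(exp(-2*I*pi/3)) + 1*(1 + 3*exp(-2*I*pi/3) + 3*exp(-I*pi/3) + exp(2*I*pi/3))*conj(exp(-I*pi/3))]
      = (1/6)[(8) + (2 + exp(-I*pi/3) + 3*exp(I*pi/3)) + (4 + exp(-2*I*pi/3) + 3*exp(2*I*pi/3)) + (-2) + (4 + 3*exp(-2*I*pi/3) + exp(2*I*pi/3)) + (2 + 3*exp(-I*pi/3) + exp(I*pi/3))] = 18/6 = 3
  <chi_rho, chi_2> = (1/6)[1*(8)*conj(1) + 1*(1 + exp(-2*I*pi/3) + 3*exp(2*I*pi/3) + 3*exp(I*pi/3))*conj(exp(2*I*pi/3)) + 1*(1 + 3*exp(-2*I*pi/3) + 4*exp(2*I*pi/3))*conj(exp(-2*I*pi/3)) + 1*(2)*conj(1) + 1*(1 + 4*exp(-2*I*pi/3) + 3*exp(2*I*pi/3))*conj(exp(2*I*pi/3)) + 1*(1 + 3*exp(-2*I*pi/3) + 3*exp(-I*pi/3) + exp(2*I*pi/3))*conj(exp(-2*I*pi/3))]
      = (1/6)[(8) + (3 + 3*exp(-I*pi/3) + exp(-2*I*pi/3) + exp(2*I*pi/3)) + (3 + 4*exp(-2*I*pi/3) + exp(2*I*pi/3)) + (2) + (3 + exp(-2*I*pi/3) + 4*exp(2*I*pi/3)) + (3 + exp(-2*I*pi/3) + exp(2*I*pi/3) + 3*exp(I*pi/3))] = 18/6 = 3
  <chi_rho, chi_3> = (1/6)[1*(8)*conj(1) + 1*(1 + exp(-2*I*pi/3) + 3*exp(2*I*pi/3) + 3*exp(I*pi/3))*conj(-1) + 1*(1 + 3*exp(-2*I*pi/3) + 4*exp(2*I*pi/3))*conj(1) + 1*(2)*conj(-1) + 1*(1 + 4*exp(-2*I*pi/3) + 3*exp(2*I*pi/3))*conj(1) + 1*(1 + 3*exp(-2*I*pi/3) + 3*exp(-I*pi/3) + exp(2*I*pi/3))*conj(-1)]
      = (1/6)[(8) + (-1 - 3*exp(I*pi/3) - 3*exp(2*I*pi/3) - exp(-2*I*pi/3)) + (1 + 3*exp(-2*I*pi/3) + 4*exp(2*I*pi/3)) + (-2) + (1 + 4*exp(-2*I*pi/3) + 3*exp(2*I*pi/3)) + (-1 - exp(2*I*pi/3) - 3*exp(-I*pi/3) - 3*exp(-2*I*pi/3))] = 0/6 = 0
  <chi_rho, chi_4> = (1/6)[1*(8)*conj(1) + 1*(1 + exp(-2*I*pi/3) + 3*exp(2*I*pi/3) + 3*exp(I*pi/3))*conj(exp(-2*I*pi/3)) + 1*(1 + 3*exp(-2*I*pi/3) + 4*exp(2*I*pi/3))*conj(exp(2*I*pi/3)) + 1*(2)*conj(1) + 1*(1 + 4*exp(-2*I*pi/3) + 3*exp(2*I*pi/3))*conj(exp(-2*I*pi/3)) + 1*(1 + 3*exp(-2*I*pi/3) + 3*exp(-I*pi/3) + exp(2*I*pi/3))*conj(exp(2*I*pi/3))]
      = (1/6)[(8) + (-2 + 3*exp(-2*I*pi/3) + exp(2*I*pi/3)) + (4 + exp(-2*I*pi/3) + 3*exp(2*I*pi/3)) + (2) + (4 + 3*exp(-2*I*pi/3) + exp(2*I*pi/3)) + (-2 + exp(-2*I*pi/3) + 3*exp(2*I*pi/3))] = 6/6 = 1
  <chi_rho, chi_5> = (1/6)[1*(8)*conj(1) + 1*(1 + exp(-2*I*pi/3) + 3*exp(2*I*pi/3) + 3*exp(I*pi/3))*conj(exp(-I*pi/3)) + 1*(1 + 3*exp(-2*I*pi/3) + 4*exp(2*I*pi/3))*conj(exp(-2*I*pi/3)) + 1*(2)*conj(-1) + 1*(1 + 4*exp(-2*I*pi/3) + 3*exp(2*I*pi/3))*conj(exp(2*I*pi/3)) + 1*(1 + 3*exp(-2*I*pi/3) + 3*exp(-I*pi/3) + exp(2*I*pi/3))*conj(exp(I*pi/3))]
      = (1/6)[(8) + (-3 + exp(-I*pi/3) + exp(I*pi/3) + 3*exp(2*I*pi/3)) + (3 + 4*exp(-2*I*pi/3) + exp(2*I*pi/3)) + (-2) + (3 + exp(-2*I*pi/3) + 4*exp(2*I*pi/3)) + (-3 + 3*exp(-2*I*pi/3) + exp(-I*pi/3) + exp(I*pi/3))] = 0/6 = 0
(Exp terms are combined using exp(i*s)*conj(exp(i*t)) = exp(i*(s-t)), and sums of them are collapsed using the identity that for every m > 1 the m distinct m-th roots of unity sum to 0, e.g. 1 + exp(2*I*pi/3) + exp(-2*I*pi/3) = 0.)
Dimension check: dim(rho) = sum (mult * dim) = 1*1 + 3*1 + 3*1 + 0*1 + 1*1 + 0*1 = 8 = chi_rho(e) = 8.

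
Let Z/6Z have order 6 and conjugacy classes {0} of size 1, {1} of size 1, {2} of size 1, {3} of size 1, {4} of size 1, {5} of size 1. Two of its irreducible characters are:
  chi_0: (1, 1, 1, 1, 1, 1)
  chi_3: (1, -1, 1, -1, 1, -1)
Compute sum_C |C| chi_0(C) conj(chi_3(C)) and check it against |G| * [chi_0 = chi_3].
Sum = 0; so <chi_0, chi_3> = 0 (distinct irreducibles are orthogonal).

Why: Compute term by term over conjugacy classes (|C| * chi_0(C) * conj(chi_3(C))):
  1*(1)*conj(1) + 1*(1)*conj(-1) + 1*(1)*conj(1) + 1*(1)*conj(-1) + 1*(1)*conj(1) + 1*(1)*conj(-1)
  = (1) + (-1) + (1) + (-1) + (1) + (-1)
  = 0.
(Exp terms are combined using exp(i*s)*conj(exp(i*t)) = exp(i*(s-t)), and sums of them are collapsed using the identity that for every m > 1 the m distinct m-th roots of unity sum to 0, e.g. 1 + exp(2*I*pi/3) + exp(-2*I*pi/3) = 0.)
Dividing by |G| = 6 gives 0/6 = 0, matching the row-orthogonality relation <chi_0, chi_3> = [chi_0 = chi_3].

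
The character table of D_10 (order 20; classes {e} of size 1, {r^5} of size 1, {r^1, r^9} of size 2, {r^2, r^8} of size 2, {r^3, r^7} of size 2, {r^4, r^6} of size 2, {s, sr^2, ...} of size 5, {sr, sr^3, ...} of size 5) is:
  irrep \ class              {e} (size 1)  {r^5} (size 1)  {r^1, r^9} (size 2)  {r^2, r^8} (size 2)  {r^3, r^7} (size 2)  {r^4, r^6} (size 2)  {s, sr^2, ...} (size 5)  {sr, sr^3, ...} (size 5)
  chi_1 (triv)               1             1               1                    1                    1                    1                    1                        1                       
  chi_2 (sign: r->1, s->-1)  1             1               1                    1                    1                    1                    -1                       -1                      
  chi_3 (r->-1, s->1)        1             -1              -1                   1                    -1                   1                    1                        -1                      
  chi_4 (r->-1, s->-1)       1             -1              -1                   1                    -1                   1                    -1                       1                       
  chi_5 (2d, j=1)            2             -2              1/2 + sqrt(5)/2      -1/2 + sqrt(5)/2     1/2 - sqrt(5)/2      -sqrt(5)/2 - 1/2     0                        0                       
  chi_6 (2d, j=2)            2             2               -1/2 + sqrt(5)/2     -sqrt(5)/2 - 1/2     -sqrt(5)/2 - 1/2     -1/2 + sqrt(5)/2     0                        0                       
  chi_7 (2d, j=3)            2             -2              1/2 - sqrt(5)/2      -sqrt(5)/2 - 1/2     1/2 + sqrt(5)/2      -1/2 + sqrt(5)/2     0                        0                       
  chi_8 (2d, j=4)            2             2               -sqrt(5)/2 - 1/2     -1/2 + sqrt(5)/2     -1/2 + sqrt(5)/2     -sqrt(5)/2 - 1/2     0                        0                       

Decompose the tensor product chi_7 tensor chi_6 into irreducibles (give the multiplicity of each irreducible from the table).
chi_7 tensor chi_6 = chi_3 + chi_4 + chi_5 (all other irreducibles have multiplicity 0).

The character of a tensor product is the pointwise product (chi_7 * chi_6)(C) = chi_7(C) * chi_6(C):
  {e}: (2)*(2), {r^5}: (-2)*(2), {r^1, r^9}: (1/2 - sqrt(5)/2)*(-1/2 + sqrt(5)/2), {r^2, r^8}: (-sqrt(5)/2 - 1/2)*(-sqrt(5)/2 - 1/2), {r^3, r^7}: (1/2 + sqrt(5)/2)*(-sqrt(5)/2 - 1/2), {r^4, r^6}: (-1/2 + sqrt(5)/2)*(-1/2 + sqrt(5)/2), {s, sr^2, ...}: (0)*(0), {sr, sr^3, ...}: (0)*(0)
so (chi_7 * chi_6) takes values
  {e} -> 4, {r^5} -> -4, {r^1, r^9} -> -3/2 + sqrt(5)/2, {r^2, r^8} -> sqrt(5)/2 + 3/2, {r^3, r^7} -> -3/2 - sqrt(5)/2, {r^4, r^6} -> 3/2 - sqrt(5)/2, {s, sr^2, ...} -> 0, {sr, sr^3, ...} -> 0.
Now take the inner product of this character with each irreducible chi from the table, <chi_7*chi_6, chi> = (1/20) sum_C |C| (chi_7*chi_6)(C) conj(chi(C)):
  <chi_7*chi_6, chi_1> = (1/20)[1*(4)*conj(1) + 1*(-4)*conj(1) + 2*(-3/2 + sqrt(5)/2)*conj(1) + 2*(sqrt(5)/2 + 3/2)*conj(1) + 2*(-3/2 - sqrt(5)/2)*conj(1) + 2*(3/2 - sqrt(5)/2)*conj(1) + 5*(0)*conj(1) + 5*(0)*conj(1)]
      = (1/20)[(4) + (-4) + (-3 + sqrt(5)) + (sqrt(5) + 3) + (-3 - sqrt(5)) + (3 - sqrt(5)) + (0) + (0)] = 0/20 = 0
  <chi_7*chi_6, chi_2> = (1/20)[1*(4)*conj(1) + 1*(-4)*conj(1) + 2*(-3/2 + sqrt(5)/2)*conj(1) + 2*(sqrt(5)/2 + 3/2)*conj(1) + 2*(-3/2 - sqrt(5)/2)*conj(1) + 2*(3/2 - sqrt(5)/2)*conj(1) + 5*(0)*conj(-1) + 5*(0)*conj(-1)]
      = (1/20)[(4) + (-4) + (-3 + sqrt(5)) + (sqrt(5) + 3) + (-3 - sqrt(5)) + (3 - sqrt(5)) + (0) + (0)] = 0/20 = 0
  <chi_7*chi_6, chi_3> = (1/20)[1*(4)*conj(1) + 1*(-4)*conj(-1) + 2*(-3/2 + sqrt(5)/2)*conj(-1) + 2*(sqrt(5)/2 + 3/2)*conj(1) + 2*(-3/2 - sqrt(5)/2)*conj(-1) + 2*(3/2 - sqrt(5)/2)*conj(1) + 5*(0)*conj(1) + 5*(0)*conj(-1)]
      = (1/20)[(4) + (4) + (3 - sqrt(5)) + (sqrt(5) + 3) + (sqrt(5) + 3) + (3 - sqrt(5)) + (0) + (0)] = 20/20 = 1
  <chi_7*chi_6, chi_4> = (1/20)[1*(4)*conj(1) + 1*(-4)*conj(-1) + 2*(-3/2 + sqrt(5)/2)*conj(-1) + 2*(sqrt(5)/2 + 3/2)*conj(1) + 2*(-3/2 - sqrt(5)/2)*conj(-1) + 2*(3/2 - sqrt(5)/2)*conj(1) + 5*(0)*conj(-1) + 5*(0)*conj(1)]
      = (1/20)[(4) + (4) + (3 - sqrt(5)) + (sqrt(5) + 3) + (sqrt(5) + 3) + (3 - sqrt(5)) + (0) + (0)] = 20/20 = 1
  <chi_7*chi_6, chi_5> = (1/20)[1*(4)*conj(2) + 1*(-4)*conj(-2) + 2*(-3/2 + sqrt(5)/2)*conj(1/2 + sqrt(5)/2) + 2*(sqrt(5)/2 + 3/2)*conj(-1/2 + sqrt(5)/2) + 2*(-3/2 - sqrt(5)/2)*conj(1/2 - sqrt(5)/2) + 2*(3/2 - sqrt(5)/2)*conj(-sqrt(5)/2 - 1/2) + 5*(0)*conj(0) + 5*(0)*conj(0)]
      = (1/20)[(8) + (8) + (1 - sqrt(5)) + (1 + sqrt(5)) + (1 + sqrt(5)) + (1 - sqrt(5)) + (0) + (0)] = 20/20 = 1
  <chi_7*chi_6, chi_6> = (1/20)[1*(4)*conj(2) + 1*(-4)*conj(2) + 2*(-3/2 + sqrt(5)/2)*conj(-1/2 + sqrt(5)/2) + 2*(sqrt(5)/2 + 3/2)*conj(-sqrt(5)/2 - 1/2) + 2*(-3/2 - sqrt(5)/2)*conj(-sqrt(5)/2 - 1/2) + 2*(3/2 - sqrt(5)/2)*conj(-1/2 + sqrt(5)/2) + 5*(0)*conj(0) + 5*(0)*conj(0)]
      = (1/20)[(8) + (-8) + (4 - 2*sqrt(5)) + (-2*sqrt(5) - 4) + (4 + 2*sqrt(5)) + (-4 + 2*sqrt(5)) + (0) + (0)] = 0/20 = 0
  <chi_7*chi_6, chi_7> = (1/20)[1*(4)*conj(2) + 1*(-4)*conj(-2) + 2*(-3/2 + sqrt(5)/2)*conj(1/2 - sqrt(5)/2) + 2*(sqrt(5)/2 + 3/2)*conj(-sqrt(5)/2 - 1/2) + 2*(-3/2 - sqrt(5)/2)*conj(1/2 + sqrt(5)/2) + 2*(3/2 - sqrt(5)/2)*conj(-1/2 + sqrt(5)/2) + 5*(0)*conj(0) + 5*(0)*conj(0)]
      = (1/20)[(8) + (8) + (-4 + 2*sqrt(5)) + (-2*sqrt(5) - 4) + (-2*sqrt(5) - 4) + (-4 + 2*sqrt(5)) + (0) + (0)] = 0/20 = 0
  <chi_7*chi_6, chi_8> = (1/20)[1*(4)*conj(2) + 1*(-4)*conj(2) + 2*(-3/2 + sqrt(5)/2)*conj(-sqrt(5)/2 - 1/2) + 2*(sqrt(5)/2 + 3/2)*conj(-1/2 + sqrt(5)/2) + 2*(-3/2 - sqrt(5)/2)*conj(-1/2 + sqrt(5)/2) + 2*(3/2 - sqrt(5)/2)*conj(-sqrt(5)/2 - 1/2) + 5*(0)*conj(0) + 5*(0)*conj(0)]
      = (1/20)[(8) + (-8) + (-1 + sqrt(5)) + (1 + sqrt(5)) + (-sqrt(5) - 1) + (1 - sqrt(5)) + (0) + (0)] = 0/20 = 0
Hence the multiplicities are chi_3: 1, chi_4: 1, chi_5: 1. Dimension check: dim(chi_7)*dim(chi_6) = 2*2 = 4 and sum (mult * dim) = 1*1 + 1*1 + 1*2 = 4.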